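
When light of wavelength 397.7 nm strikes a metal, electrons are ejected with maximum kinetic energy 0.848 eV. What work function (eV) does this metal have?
2.27 eV

From Einstein's photoelectric equation: KE_max = hf - φ = hc/λ - φ

Rearranging for φ:
φ = hc/λ - KE_max

Calculate photon energy:
E_photon = hc/λ = 3.1175 eV

Therefore:
φ = 3.1175 - 0.848 = 2.27 eV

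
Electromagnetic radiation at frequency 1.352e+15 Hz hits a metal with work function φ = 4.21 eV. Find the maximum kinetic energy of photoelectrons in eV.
1.3814 eV

Using Einstein's photoelectric equation: KE_max = hf - φ

First, calculate the photon energy:
E_photon = hf = (6.626×10⁻³⁴ J·s)(1.352e+15 Hz)
E_photon = 5.5914 eV

Then, the maximum kinetic energy:
KE_max = E_photon - φ = 5.5914 eV - 4.21 eV = 1.3814 eV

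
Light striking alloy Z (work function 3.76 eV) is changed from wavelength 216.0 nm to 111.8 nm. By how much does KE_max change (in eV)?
5.3498 eV

Using Einstein's equation: KE_max = hc/λ - φ

For λ₁ = 216.0 nm:
KE₁ = hc/λ₁ - φ = 5.7400 - 3.76 = 1.9800 eV

For λ₂ = 111.8 nm:
KE₂ = hc/λ₂ - φ = 11.0898 - 3.76 = 7.3298 eV

Change in KE:
ΔKE = KE₂ - KE₁ = 7.3298 - 1.9800 = 5.3498 eV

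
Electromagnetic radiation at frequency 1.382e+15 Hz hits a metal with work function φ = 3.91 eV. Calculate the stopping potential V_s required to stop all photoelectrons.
1.8055 V

The stopping potential V_s satisfies: eV_s = KE_max

First, find KE_max using Einstein's equation:
E_photon = hf = (6.626×10⁻³⁴ J·s)(1.382e+15 Hz) = 5.7155 eV
KE_max = E_photon - φ = 5.7155 - 3.91 = 1.8055 eV

Since eV_s = KE_max:
V_s = KE_max/e = 1.8055 V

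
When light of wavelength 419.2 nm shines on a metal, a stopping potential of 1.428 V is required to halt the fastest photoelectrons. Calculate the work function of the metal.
1.53 eV

The stopping potential gives the maximum kinetic energy: KE_max = eV_s = 1.428 eV

From Einstein's photoelectric equation: KE_max = hc/λ - φ
Rearranging: φ = hc/λ - KE_max

Calculate photon energy:
E_photon = hc/λ = (6.626×10⁻³⁴ J·s)(3×10⁸ m/s) / (419.2×10⁻⁹ m) = 2.9576 eV

Therefore:
φ = 2.9576 - 1.428 = 1.53 eV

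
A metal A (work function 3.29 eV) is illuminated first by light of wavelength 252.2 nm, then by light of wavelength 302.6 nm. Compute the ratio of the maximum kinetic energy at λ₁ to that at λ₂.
2.0143

Using Einstein's equation: KE_max = hc/λ - φ

For λ₁ = 252.2 nm:
E₁ = hc/λ₁ = 4.9161 eV
KE₁ = E₁ - φ = 4.9161 - 3.29 = 1.6261 eV

For λ₂ = 302.6 nm:
E₂ = hc/λ₂ = 4.0973 eV
KE₂ = E₂ - φ = 4.0973 - 3.29 = 0.8073 eV

Ratio: KE₁/KE₂ = 1.6261/0.8073 = 2.0143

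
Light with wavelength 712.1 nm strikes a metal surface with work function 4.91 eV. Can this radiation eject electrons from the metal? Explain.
No

For photoemission, the photon energy must exceed the work function.

Photon energy: E = hc/λ = 1.7411 eV
Work function: φ = 4.91 eV

Since E_photon (1.7411 eV) < φ (4.91 eV), photoemission will NOT occur.
The threshold wavelength is λ₀ = hc/φ = 252.5 nm.
Since 712.1 nm > 252.5 nm, the photons lack sufficient energy.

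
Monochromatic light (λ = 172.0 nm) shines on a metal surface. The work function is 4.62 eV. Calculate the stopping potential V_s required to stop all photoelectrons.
2.5884 V

The stopping potential V_s satisfies: eV_s = KE_max

First, find KE_max using Einstein's equation:
E_photon = hc/λ = 7.2084 eV
KE_max = E_photon - φ = 7.2084 - 4.62 = 2.5884 eV

Since eV_s = KE_max:
V_s = KE_max/e = 2.5884 V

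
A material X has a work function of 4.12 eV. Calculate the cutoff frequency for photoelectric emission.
9.9621e+14 Hz

The threshold frequency is when the photon energy equals the work function:
hf₀ = φ

Solving for f₀:
f₀ = φ/h = (4.12 eV × 1.602×10⁻¹⁹ J/eV) / (6.626×10⁻³⁴ J·s)
f₀ = 9.9621e+14 Hz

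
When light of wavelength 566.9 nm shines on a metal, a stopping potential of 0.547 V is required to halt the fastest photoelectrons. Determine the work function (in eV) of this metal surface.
1.64 eV

The stopping potential gives the maximum kinetic energy: KE_max = eV_s = 0.547 eV

From Einstein's photoelectric equation: KE_max = hc/λ - φ
Rearranging: φ = hc/λ - KE_max

Calculate photon energy:
E_photon = hc/λ = (6.626×10⁻³⁴ J·s)(3×10⁸ m/s) / (566.9×10⁻⁹ m) = 2.1871 eV

Therefore:
φ = 2.1871 - 0.547 = 1.64 eV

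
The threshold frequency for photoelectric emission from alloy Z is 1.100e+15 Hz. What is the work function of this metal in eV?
4.55 eV

At the threshold frequency, photon energy equals work function:
φ = hf₀

Calculating:
φ = (6.626×10⁻³⁴ J·s)(1.100e+15 Hz)
φ = 4.55 eV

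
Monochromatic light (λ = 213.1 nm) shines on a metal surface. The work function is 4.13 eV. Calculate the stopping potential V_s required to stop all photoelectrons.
1.6881 V

The stopping potential V_s satisfies: eV_s = KE_max

First, find KE_max using Einstein's equation:
E_photon = hc/λ = 5.8181 eV
KE_max = E_photon - φ = 5.8181 - 4.13 = 1.6881 eV

Since eV_s = KE_max:
V_s = KE_max/e = 1.6881 V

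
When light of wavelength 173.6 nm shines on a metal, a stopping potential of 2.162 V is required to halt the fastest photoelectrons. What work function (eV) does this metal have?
4.98 eV

The stopping potential gives the maximum kinetic energy: KE_max = eV_s = 2.162 eV

From Einstein's photoelectric equation: KE_max = hc/λ - φ
Rearranging: φ = hc/λ - KE_max

Calculate photon energy:
E_photon = hc/λ = (6.626×10⁻³⁴ J·s)(3×10⁸ m/s) / (173.6×10⁻⁹ m) = 7.1419 eV

Therefore:
φ = 7.1419 - 2.162 = 4.98 eV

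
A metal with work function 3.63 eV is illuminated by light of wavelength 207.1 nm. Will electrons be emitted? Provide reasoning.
Yes

For photoemission, the photon energy must exceed the work function.

Photon energy: E = hc/λ = 5.9867 eV
Work function: φ = 3.63 eV

Since E_photon (5.9867 eV) > φ (3.63 eV), photoemission WILL occur.
The threshold wavelength is λ₀ = hc/φ = 341.6 nm.
Since 207.1 nm < 341.6 nm, the light has sufficient energy.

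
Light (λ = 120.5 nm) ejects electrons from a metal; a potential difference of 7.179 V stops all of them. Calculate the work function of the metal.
3.11 eV

The stopping potential gives the maximum kinetic energy: KE_max = eV_s = 7.179 eV

From Einstein's photoelectric equation: KE_max = hc/λ - φ
Rearranging: φ = hc/λ - KE_max

Calculate photon energy:
E_photon = hc/λ = (6.626×10⁻³⁴ J·s)(3×10⁸ m/s) / (120.5×10⁻⁹ m) = 10.2891 eV

Therefore:
φ = 10.2891 - 7.179 = 3.11 eV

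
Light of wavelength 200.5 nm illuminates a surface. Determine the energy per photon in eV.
6.1838 eV

Using E = hf = hc/λ:

E = hc/λ = (6.626×10⁻³⁴ J·s)(3×10⁸ m/s) / (200.5×10⁻⁹ m)
E = 6.1838 eV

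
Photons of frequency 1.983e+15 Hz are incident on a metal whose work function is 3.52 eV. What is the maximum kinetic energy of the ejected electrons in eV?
4.6810 eV

Using Einstein's photoelectric equation: KE_max = hf - φ

First, calculate the photon energy:
E_photon = hf = (6.626×10⁻³⁴ J·s)(1.983e+15 Hz)
E_photon = 8.2010 eV

Then, the maximum kinetic energy:
KE_max = E_photon - φ = 8.2010 eV - 3.52 eV = 4.6810 eV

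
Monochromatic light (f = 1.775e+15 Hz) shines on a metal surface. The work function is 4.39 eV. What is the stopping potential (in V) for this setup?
2.9508 V

The stopping potential V_s satisfies: eV_s = KE_max

First, find KE_max using Einstein's equation:
E_photon = hf = (6.626×10⁻³⁴ J·s)(1.775e+15 Hz) = 7.3408 eV
KE_max = E_photon - φ = 7.3408 - 4.39 = 2.9508 eV

Since eV_s = KE_max:
V_s = KE_max/e = 2.9508 V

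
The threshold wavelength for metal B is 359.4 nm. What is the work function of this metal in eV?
3.45 eV

At the threshold wavelength, photon energy equals work function:
φ = hc/λ₀

Calculating:
φ = (6.626×10⁻³⁴ J·s)(3×10⁸ m/s) / (359.4×10⁻⁹ m)
φ = 3.45 eV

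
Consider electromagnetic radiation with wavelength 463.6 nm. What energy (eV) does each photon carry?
2.6744 eV

Using E = hf = hc/λ:

E = hc/λ = (6.626×10⁻³⁴ J·s)(3×10⁸ m/s) / (463.6×10⁻⁹ m)
E = 2.6744 eV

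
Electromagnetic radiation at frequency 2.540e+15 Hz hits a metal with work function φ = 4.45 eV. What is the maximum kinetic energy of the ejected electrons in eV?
6.0546 eV

Using Einstein's photoelectric equation: KE_max = hf - φ

First, calculate the photon energy:
E_photon = hf = (6.626×10⁻³⁴ J·s)(2.540e+15 Hz)
E_photon = 10.5046 eV

Then, the maximum kinetic energy:
KE_max = E_photon - φ = 10.5046 eV - 4.45 eV = 6.0546 eV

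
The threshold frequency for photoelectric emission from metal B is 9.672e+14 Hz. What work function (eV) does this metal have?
4.00 eV

At the threshold frequency, photon energy equals work function:
φ = hf₀

Calculating:
φ = (6.626×10⁻³⁴ J·s)(9.672e+14 Hz)
φ = 4.00 eV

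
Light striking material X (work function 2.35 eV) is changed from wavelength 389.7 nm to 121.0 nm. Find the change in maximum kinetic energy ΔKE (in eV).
7.0651 eV

Using Einstein's equation: KE_max = hc/λ - φ

For λ₁ = 389.7 nm:
KE₁ = hc/λ₁ - φ = 3.1815 - 2.35 = 0.8315 eV

For λ₂ = 121.0 nm:
KE₂ = hc/λ₂ - φ = 10.2466 - 2.35 = 7.8966 eV

Change in KE:
ΔKE = KE₂ - KE₁ = 7.8966 - 0.8315 = 7.0651 eV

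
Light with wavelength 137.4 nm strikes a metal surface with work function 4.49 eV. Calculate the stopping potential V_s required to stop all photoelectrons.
4.5336 V

The stopping potential V_s satisfies: eV_s = KE_max

First, find KE_max using Einstein's equation:
E_photon = hc/λ = 9.0236 eV
KE_max = E_photon - φ = 9.0236 - 4.49 = 4.5336 eV

Since eV_s = KE_max:
V_s = KE_max/e = 4.5336 V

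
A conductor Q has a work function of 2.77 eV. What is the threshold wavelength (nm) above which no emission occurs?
447.60 nm

The threshold wavelength is when the photon energy equals the work function:
hc/λ₀ = φ

Solving for λ₀:
λ₀ = hc/φ = (6.626×10⁻³⁴ J·s)(3×10⁸ m/s) / (2.77 eV × 1.602×10⁻¹⁹ J/eV)
λ₀ = 447.60 nm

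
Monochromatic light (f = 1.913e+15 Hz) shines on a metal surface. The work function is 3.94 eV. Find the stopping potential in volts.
3.9715 V

The stopping potential V_s satisfies: eV_s = KE_max

First, find KE_max using Einstein's equation:
E_photon = hf = (6.626×10⁻³⁴ J·s)(1.913e+15 Hz) = 7.9115 eV
KE_max = E_photon - φ = 7.9115 - 3.94 = 3.9715 eV

Since eV_s = KE_max:
V_s = KE_max/e = 3.9715 V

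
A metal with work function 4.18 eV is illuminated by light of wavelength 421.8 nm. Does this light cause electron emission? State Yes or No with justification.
No

For photoemission, the photon energy must exceed the work function.

Photon energy: E = hc/λ = 2.9394 eV
Work function: φ = 4.18 eV

Since E_photon (2.9394 eV) < φ (4.18 eV), photoemission will NOT occur.
The threshold wavelength is λ₀ = hc/φ = 296.6 nm.
Since 421.8 nm > 296.6 nm, the photons lack sufficient energy.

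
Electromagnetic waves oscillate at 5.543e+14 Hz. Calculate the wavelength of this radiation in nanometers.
540.85 nm

Using the wave equation: c = fλ

Solving for wavelength:
λ = c/f = (3×10⁸ m/s) / (5.543e+14 Hz)
λ = 540.85 nm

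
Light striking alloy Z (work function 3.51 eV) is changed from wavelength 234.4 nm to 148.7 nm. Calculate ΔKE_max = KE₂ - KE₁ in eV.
3.0484 eV

Using Einstein's equation: KE_max = hc/λ - φ

For λ₁ = 234.4 nm:
KE₁ = hc/λ₁ - φ = 5.2894 - 3.51 = 1.7794 eV

For λ₂ = 148.7 nm:
KE₂ = hc/λ₂ - φ = 8.3379 - 3.51 = 4.8279 eV

Change in KE:
ΔKE = KE₂ - KE₁ = 4.8279 - 1.7794 = 3.0484 eV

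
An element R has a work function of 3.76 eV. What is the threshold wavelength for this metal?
329.75 nm

The threshold wavelength is when the photon energy equals the work function:
hc/λ₀ = φ

Solving for λ₀:
λ₀ = hc/φ = (6.626×10⁻³⁴ J·s)(3×10⁸ m/s) / (3.76 eV × 1.602×10⁻¹⁹ J/eV)
λ₀ = 329.75 nm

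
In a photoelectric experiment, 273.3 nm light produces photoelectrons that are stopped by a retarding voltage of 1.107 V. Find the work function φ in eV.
3.43 eV

The stopping potential gives the maximum kinetic energy: KE_max = eV_s = 1.107 eV

From Einstein's photoelectric equation: KE_max = hc/λ - φ
Rearranging: φ = hc/λ - KE_max

Calculate photon energy:
E_photon = hc/λ = (6.626×10⁻³⁴ J·s)(3×10⁸ m/s) / (273.3×10⁻⁹ m) = 4.5366 eV

Therefore:
φ = 4.5366 - 1.107 = 3.43 eV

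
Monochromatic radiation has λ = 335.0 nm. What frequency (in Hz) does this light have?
8.9490e+14 Hz

Using the wave equation: c = fλ

Solving for frequency:
f = c/λ = (3×10⁸ m/s) / (335.0×10⁻⁹ m)
f = 8.9490e+14 Hz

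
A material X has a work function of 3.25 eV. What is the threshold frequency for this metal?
7.8585e+14 Hz

The threshold frequency is when the photon energy equals the work function:
hf₀ = φ

Solving for f₀:
f₀ = φ/h = (3.25 eV × 1.602×10⁻¹⁹ J/eV) / (6.626×10⁻³⁴ J·s)
f₀ = 7.8585e+14 Hz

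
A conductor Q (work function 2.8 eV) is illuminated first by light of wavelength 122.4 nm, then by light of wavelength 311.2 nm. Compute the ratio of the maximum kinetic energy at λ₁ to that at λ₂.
6.1900

Using Einstein's equation: KE_max = hc/λ - φ

For λ₁ = 122.4 nm:
E₁ = hc/λ₁ = 10.1294 eV
KE₁ = E₁ - φ = 10.1294 - 2.8 = 7.3294 eV

For λ₂ = 311.2 nm:
E₂ = hc/λ₂ = 3.9841 eV
KE₂ = E₂ - φ = 3.9841 - 2.8 = 1.1841 eV

Ratio: KE₁/KE₂ = 7.3294/1.1841 = 6.1900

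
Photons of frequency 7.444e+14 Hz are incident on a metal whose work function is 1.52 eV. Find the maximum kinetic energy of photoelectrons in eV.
1.5586 eV

Using Einstein's photoelectric equation: KE_max = hf - φ

First, calculate the photon energy:
E_photon = hf = (6.626×10⁻³⁴ J·s)(7.444e+14 Hz)
E_photon = 3.0786 eV

Then, the maximum kinetic energy:
KE_max = E_photon - φ = 3.0786 eV - 1.52 eV = 1.5586 eV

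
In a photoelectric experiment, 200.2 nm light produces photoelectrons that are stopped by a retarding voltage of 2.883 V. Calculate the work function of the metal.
3.31 eV

The stopping potential gives the maximum kinetic energy: KE_max = eV_s = 2.883 eV

From Einstein's photoelectric equation: KE_max = hc/λ - φ
Rearranging: φ = hc/λ - KE_max

Calculate photon energy:
E_photon = hc/λ = (6.626×10⁻³⁴ J·s)(3×10⁸ m/s) / (200.2×10⁻⁹ m) = 6.1930 eV

Therefore:
φ = 6.1930 - 2.883 = 3.31 eV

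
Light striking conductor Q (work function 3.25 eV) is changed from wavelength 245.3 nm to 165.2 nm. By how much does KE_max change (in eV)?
2.4507 eV

Using Einstein's equation: KE_max = hc/λ - φ

For λ₁ = 245.3 nm:
KE₁ = hc/λ₁ - φ = 5.0544 - 3.25 = 1.8044 eV

For λ₂ = 165.2 nm:
KE₂ = hc/λ₂ - φ = 7.5051 - 3.25 = 4.2551 eV

Change in KE:
ΔKE = KE₂ - KE₁ = 4.2551 - 1.8044 = 2.4507 eV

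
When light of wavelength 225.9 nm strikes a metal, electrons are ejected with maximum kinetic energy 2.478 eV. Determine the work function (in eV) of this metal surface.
3.01 eV

From Einstein's photoelectric equation: KE_max = hf - φ = hc/λ - φ

Rearranging for φ:
φ = hc/λ - KE_max

Calculate photon energy:
E_photon = hc/λ = 5.4885 eV

Therefore:
φ = 5.4885 - 2.478 = 3.01 eV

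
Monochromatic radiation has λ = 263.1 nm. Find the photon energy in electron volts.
4.7124 eV

Using E = hf = hc/λ:

E = hc/λ = (6.626×10⁻³⁴ J·s)(3×10⁸ m/s) / (263.1×10⁻⁹ m)
E = 4.7124 eV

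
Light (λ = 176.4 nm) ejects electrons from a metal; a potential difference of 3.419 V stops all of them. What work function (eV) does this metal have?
3.61 eV

The stopping potential gives the maximum kinetic energy: KE_max = eV_s = 3.419 eV

From Einstein's photoelectric equation: KE_max = hc/λ - φ
Rearranging: φ = hc/λ - KE_max

Calculate photon energy:
E_photon = hc/λ = (6.626×10⁻³⁴ J·s)(3×10⁸ m/s) / (176.4×10⁻⁹ m) = 7.0286 eV

Therefore:
φ = 7.0286 - 3.419 = 3.61 eV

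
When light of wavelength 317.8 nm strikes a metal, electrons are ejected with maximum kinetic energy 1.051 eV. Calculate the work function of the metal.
2.85 eV

From Einstein's photoelectric equation: KE_max = hf - φ = hc/λ - φ

Rearranging for φ:
φ = hc/λ - KE_max

Calculate photon energy:
E_photon = hc/λ = 3.9013 eV

Therefore:
φ = 3.9013 - 1.051 = 2.85 eV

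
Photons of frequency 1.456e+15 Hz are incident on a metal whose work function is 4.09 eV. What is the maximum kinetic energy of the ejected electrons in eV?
1.9315 eV

Using Einstein's photoelectric equation: KE_max = hf - φ

First, calculate the photon energy:
E_photon = hf = (6.626×10⁻³⁴ J·s)(1.456e+15 Hz)
E_photon = 6.0215 eV

Then, the maximum kinetic energy:
KE_max = E_photon - φ = 6.0215 eV - 4.09 eV = 1.9315 eV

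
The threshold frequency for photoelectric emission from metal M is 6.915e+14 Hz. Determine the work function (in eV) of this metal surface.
2.86 eV

At the threshold frequency, photon energy equals work function:
φ = hf₀

Calculating:
φ = (6.626×10⁻³⁴ J·s)(6.915e+14 Hz)
φ = 2.86 eV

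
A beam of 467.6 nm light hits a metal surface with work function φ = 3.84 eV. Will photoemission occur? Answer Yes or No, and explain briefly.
No

For photoemission, the photon energy must exceed the work function.

Photon energy: E = hc/λ = 2.6515 eV
Work function: φ = 3.84 eV

Since E_photon (2.6515 eV) < φ (3.84 eV), photoemission will NOT occur.
The threshold wavelength is λ₀ = hc/φ = 322.9 nm.
Since 467.6 nm > 322.9 nm, the photons lack sufficient energy.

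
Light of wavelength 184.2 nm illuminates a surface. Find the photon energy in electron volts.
6.7310 eV

Using E = hf = hc/λ:

E = hc/λ = (6.626×10⁻³⁴ J·s)(3×10⁸ m/s) / (184.2×10⁻⁹ m)
E = 6.7310 eV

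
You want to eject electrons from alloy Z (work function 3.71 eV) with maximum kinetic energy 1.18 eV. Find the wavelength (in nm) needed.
253.55 nm

From Einstein's equation: KE_max = hc/λ - φ

Rearranging for λ:
hc/λ = KE_max + φ
λ = hc/(KE_max + φ)

Required photon energy:
E_photon = KE_max + φ = 1.18 + 3.71 = 4.89 eV

Required wavelength:
λ = hc/E_photon = (6.626×10⁻³⁴)(3×10⁸) / (4.89 × 1.602×10⁻¹⁹)
λ = 253.55 nm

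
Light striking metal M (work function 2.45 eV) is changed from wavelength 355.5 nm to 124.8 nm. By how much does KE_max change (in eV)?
6.4470 eV

Using Einstein's equation: KE_max = hc/λ - φ

For λ₁ = 355.5 nm:
KE₁ = hc/λ₁ - φ = 3.4876 - 2.45 = 1.0376 eV

For λ₂ = 124.8 nm:
KE₂ = hc/λ₂ - φ = 9.9346 - 2.45 = 7.4846 eV

Change in KE:
ΔKE = KE₂ - KE₁ = 7.4846 - 1.0376 = 6.4470 eV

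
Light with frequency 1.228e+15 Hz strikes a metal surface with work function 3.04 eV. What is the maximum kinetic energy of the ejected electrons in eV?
2.0386 eV

Using Einstein's photoelectric equation: KE_max = hf - φ

First, calculate the photon energy:
E_photon = hf = (6.626×10⁻³⁴ J·s)(1.228e+15 Hz)
E_photon = 5.0786 eV

Then, the maximum kinetic energy:
KE_max = E_photon - φ = 5.0786 eV - 3.04 eV = 2.0386 eV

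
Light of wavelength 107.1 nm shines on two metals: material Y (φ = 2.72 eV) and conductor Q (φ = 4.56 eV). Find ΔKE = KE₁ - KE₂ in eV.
1.8400 eV

Using KE_max = hc/λ - φ for each metal:

Photon energy: E = hc/λ = 11.5765 eV

For material Y (φ₁ = 2.72 eV):
KE₁ = E - φ₁ = 11.5765 - 2.72 = 8.8565 eV

For conductor Q (φ₂ = 4.56 eV):
KE₂ = E - φ₂ = 11.5765 - 4.56 = 7.0165 eV

Difference:
ΔKE = KE₁ - KE₂ = 8.8565 - 7.0165 = 1.8400 eV

Note: The difference equals the difference in work functions: 4.56 - 2.72 = 1.84 eV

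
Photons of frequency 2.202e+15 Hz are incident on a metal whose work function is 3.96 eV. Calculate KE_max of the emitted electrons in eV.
5.1467 eV

Using Einstein's photoelectric equation: KE_max = hf - φ

First, calculate the photon energy:
E_photon = hf = (6.626×10⁻³⁴ J·s)(2.202e+15 Hz)
E_photon = 9.1067 eV

Then, the maximum kinetic energy:
KE_max = E_photon - φ = 9.1067 eV - 3.96 eV = 5.1467 eV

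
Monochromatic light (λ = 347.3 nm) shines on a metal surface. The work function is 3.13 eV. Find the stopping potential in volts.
0.4399 V

The stopping potential V_s satisfies: eV_s = KE_max

First, find KE_max using Einstein's equation:
E_photon = hc/λ = 3.5699 eV
KE_max = E_photon - φ = 3.5699 - 3.13 = 0.4399 eV

Since eV_s = KE_max:
V_s = KE_max/e = 0.4399 V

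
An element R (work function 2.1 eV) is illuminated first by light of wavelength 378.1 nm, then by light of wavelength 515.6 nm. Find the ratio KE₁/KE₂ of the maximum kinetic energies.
3.8704

Using Einstein's equation: KE_max = hc/λ - φ

For λ₁ = 378.1 nm:
E₁ = hc/λ₁ = 3.2791 eV
KE₁ = E₁ - φ = 3.2791 - 2.1 = 1.1791 eV

For λ₂ = 515.6 nm:
E₂ = hc/λ₂ = 2.4047 eV
KE₂ = E₂ - φ = 2.4047 - 2.1 = 0.3047 eV

Ratio: KE₁/KE₂ = 1.1791/0.3047 = 3.8704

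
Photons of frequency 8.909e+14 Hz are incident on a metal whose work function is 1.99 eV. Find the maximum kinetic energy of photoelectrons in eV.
1.6945 eV

Using Einstein's photoelectric equation: KE_max = hf - φ

First, calculate the photon energy:
E_photon = hf = (6.626×10⁻³⁴ J·s)(8.909e+14 Hz)
E_photon = 3.6845 eV

Then, the maximum kinetic energy:
KE_max = E_photon - φ = 3.6845 eV - 1.99 eV = 1.6945 eV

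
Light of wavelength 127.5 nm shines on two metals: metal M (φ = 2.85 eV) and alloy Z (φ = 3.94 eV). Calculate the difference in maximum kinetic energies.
1.0900 eV

Using KE_max = hc/λ - φ for each metal:

Photon energy: E = hc/λ = 9.7243 eV

For metal M (φ₁ = 2.85 eV):
KE₁ = E - φ₁ = 9.7243 - 2.85 = 6.8743 eV

For alloy Z (φ₂ = 3.94 eV):
KE₂ = E - φ₂ = 9.7243 - 3.94 = 5.7843 eV

Difference:
ΔKE = KE₁ - KE₂ = 6.8743 - 5.7843 = 1.0900 eV

Note: The difference equals the difference in work functions: 3.94 - 2.85 = 1.09 eV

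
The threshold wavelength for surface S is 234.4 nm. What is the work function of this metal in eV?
5.29 eV

At the threshold wavelength, photon energy equals work function:
φ = hc/λ₀

Calculating:
φ = (6.626×10⁻³⁴ J·s)(3×10⁸ m/s) / (234.4×10⁻⁹ m)
φ = 5.29 eV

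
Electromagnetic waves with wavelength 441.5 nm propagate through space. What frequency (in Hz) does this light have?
6.7903e+14 Hz

Using the wave equation: c = fλ

Solving for frequency:
f = c/λ = (3×10⁸ m/s) / (441.5×10⁻⁹ m)
f = 6.7903e+14 Hz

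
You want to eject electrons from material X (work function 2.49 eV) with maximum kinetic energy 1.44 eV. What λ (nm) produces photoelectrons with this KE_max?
315.48 nm

From Einstein's equation: KE_max = hc/λ - φ

Rearranging for λ:
hc/λ = KE_max + φ
λ = hc/(KE_max + φ)

Required photon energy:
E_photon = KE_max + φ = 1.44 + 2.49 = 3.93 eV

Required wavelength:
λ = hc/E_photon = (6.626×10⁻³⁴)(3×10⁸) / (3.93 × 1.602×10⁻¹⁹)
λ = 315.48 nm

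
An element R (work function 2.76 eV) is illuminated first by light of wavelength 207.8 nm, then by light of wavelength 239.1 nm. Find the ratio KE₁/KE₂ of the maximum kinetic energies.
1.3220

Using Einstein's equation: KE_max = hc/λ - φ

For λ₁ = 207.8 nm:
E₁ = hc/λ₁ = 5.9665 eV
KE₁ = E₁ - φ = 5.9665 - 2.76 = 3.2065 eV

For λ₂ = 239.1 nm:
E₂ = hc/λ₂ = 5.1855 eV
KE₂ = E₂ - φ = 5.1855 - 2.76 = 2.4255 eV

Ratio: KE₁/KE₂ = 3.2065/2.4255 = 1.3220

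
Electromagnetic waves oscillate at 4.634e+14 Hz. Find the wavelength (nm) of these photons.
646.94 nm

Using the wave equation: c = fλ

Solving for wavelength:
λ = c/f = (3×10⁸ m/s) / (4.634e+14 Hz)
λ = 646.94 nm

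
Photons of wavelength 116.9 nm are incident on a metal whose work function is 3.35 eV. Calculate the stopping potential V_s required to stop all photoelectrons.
7.2560 V

The stopping potential V_s satisfies: eV_s = KE_max

First, find KE_max using Einstein's equation:
E_photon = hc/λ = 10.6060 eV
KE_max = E_photon - φ = 10.6060 - 3.35 = 7.2560 eV

Since eV_s = KE_max:
V_s = KE_max/e = 7.2560 V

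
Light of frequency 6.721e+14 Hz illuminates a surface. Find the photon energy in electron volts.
2.7796 eV

Using E = hf:

E = hf = (6.626×10⁻³⁴ J·s)(6.721e+14 Hz)
E = 2.7796 eV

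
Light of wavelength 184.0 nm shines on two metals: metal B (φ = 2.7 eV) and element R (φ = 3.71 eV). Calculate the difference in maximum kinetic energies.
1.0100 eV

Using KE_max = hc/λ - φ for each metal:

Photon energy: E = hc/λ = 6.7383 eV

For metal B (φ₁ = 2.7 eV):
KE₁ = E - φ₁ = 6.7383 - 2.7 = 4.0383 eV

For element R (φ₂ = 3.71 eV):
KE₂ = E - φ₂ = 6.7383 - 3.71 = 3.0283 eV

Difference:
ΔKE = KE₁ - KE₂ = 4.0383 - 3.0283 = 1.0100 eV

Note: The difference equals the difference in work functions: 3.71 - 2.7 = 1.01 eV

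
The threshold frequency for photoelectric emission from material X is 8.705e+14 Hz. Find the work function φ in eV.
3.60 eV

At the threshold frequency, photon energy equals work function:
φ = hf₀

Calculating:
φ = (6.626×10⁻³⁴ J·s)(8.705e+14 Hz)
φ = 3.60 eV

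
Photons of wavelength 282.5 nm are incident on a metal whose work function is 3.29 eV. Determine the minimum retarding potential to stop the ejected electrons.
1.0988 V

The stopping potential V_s satisfies: eV_s = KE_max

First, find KE_max using Einstein's equation:
E_photon = hc/λ = 4.3888 eV
KE_max = E_photon - φ = 4.3888 - 3.29 = 1.0988 eV

Since eV_s = KE_max:
V_s = KE_max/e = 1.0988 V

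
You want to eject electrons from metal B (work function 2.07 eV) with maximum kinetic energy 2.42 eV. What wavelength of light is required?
276.13 nm

From Einstein's equation: KE_max = hc/λ - φ

Rearranging for λ:
hc/λ = KE_max + φ
λ = hc/(KE_max + φ)

Required photon energy:
E_photon = KE_max + φ = 2.42 + 2.07 = 4.49 eV

Required wavelength:
λ = hc/E_photon = (6.626×10⁻³⁴)(3×10⁸) / (4.49 × 1.602×10⁻¹⁹)
λ = 276.13 nm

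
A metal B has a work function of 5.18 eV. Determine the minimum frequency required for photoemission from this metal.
1.2525e+15 Hz

The threshold frequency is when the photon energy equals the work function:
hf₀ = φ

Solving for f₀:
f₀ = φ/h = (5.18 eV × 1.602×10⁻¹⁹ J/eV) / (6.626×10⁻³⁴ J·s)
f₀ = 1.2525e+15 Hz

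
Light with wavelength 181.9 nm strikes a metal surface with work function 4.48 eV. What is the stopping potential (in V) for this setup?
2.3361 V

The stopping potential V_s satisfies: eV_s = KE_max

First, find KE_max using Einstein's equation:
E_photon = hc/λ = 6.8161 eV
KE_max = E_photon - φ = 6.8161 - 4.48 = 2.3361 eV

Since eV_s = KE_max:
V_s = KE_max/e = 2.3361 V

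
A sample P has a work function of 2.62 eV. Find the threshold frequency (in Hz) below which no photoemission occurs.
6.3351e+14 Hz

The threshold frequency is when the photon energy equals the work function:
hf₀ = φ

Solving for f₀:
f₀ = φ/h = (2.62 eV × 1.602×10⁻¹⁹ J/eV) / (6.626×10⁻³⁴ J·s)
f₀ = 6.3351e+14 Hz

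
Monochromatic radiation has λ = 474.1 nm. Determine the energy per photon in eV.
2.6151 eV

Using E = hf = hc/λ:

E = hc/λ = (6.626×10⁻³⁴ J·s)(3×10⁸ m/s) / (474.1×10⁻⁹ m)
E = 2.6151 eV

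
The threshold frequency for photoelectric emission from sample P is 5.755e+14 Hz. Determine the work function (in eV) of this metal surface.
2.38 eV

At the threshold frequency, photon energy equals work function:
φ = hf₀

Calculating:
φ = (6.626×10⁻³⁴ J·s)(5.755e+14 Hz)
φ = 2.38 eV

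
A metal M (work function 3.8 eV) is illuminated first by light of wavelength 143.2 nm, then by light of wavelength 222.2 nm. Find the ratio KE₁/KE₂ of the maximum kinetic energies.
2.7295

Using Einstein's equation: KE_max = hc/λ - φ

For λ₁ = 143.2 nm:
E₁ = hc/λ₁ = 8.6581 eV
KE₁ = E₁ - φ = 8.6581 - 3.8 = 4.8581 eV

For λ₂ = 222.2 nm:
E₂ = hc/λ₂ = 5.5798 eV
KE₂ = E₂ - φ = 5.5798 - 3.8 = 1.7798 eV

Ratio: KE₁/KE₂ = 4.8581/1.7798 = 2.7295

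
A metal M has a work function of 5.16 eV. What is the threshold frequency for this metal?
1.2477e+15 Hz

The threshold frequency is when the photon energy equals the work function:
hf₀ = φ

Solving for f₀:
f₀ = φ/h = (5.16 eV × 1.602×10⁻¹⁹ J/eV) / (6.626×10⁻³⁴ J·s)
f₀ = 1.2477e+15 Hz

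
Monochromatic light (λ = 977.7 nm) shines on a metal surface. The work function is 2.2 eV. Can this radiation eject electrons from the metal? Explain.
No

For photoemission, the photon energy must exceed the work function.

Photon energy: E = hc/λ = 1.2681 eV
Work function: φ = 2.2 eV

Since E_photon (1.2681 eV) < φ (2.2 eV), photoemission will NOT occur.
The threshold wavelength is λ₀ = hc/φ = 563.6 nm.
Since 977.7 nm > 563.6 nm, the photons lack sufficient energy.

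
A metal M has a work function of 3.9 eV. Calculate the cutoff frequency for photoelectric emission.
9.4302e+14 Hz

The threshold frequency is when the photon energy equals the work function:
hf₀ = φ

Solving for f₀:
f₀ = φ/h = (3.9 eV × 1.602×10⁻¹⁹ J/eV) / (6.626×10⁻³⁴ J·s)
f₀ = 9.4302e+14 Hz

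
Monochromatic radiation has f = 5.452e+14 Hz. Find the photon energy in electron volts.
2.2548 eV

Using E = hf:

E = hf = (6.626×10⁻³⁴ J·s)(5.452e+14 Hz)
E = 2.2548 eV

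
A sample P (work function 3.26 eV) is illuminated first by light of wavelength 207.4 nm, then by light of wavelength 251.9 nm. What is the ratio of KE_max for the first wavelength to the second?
1.6354

Using Einstein's equation: KE_max = hc/λ - φ

For λ₁ = 207.4 nm:
E₁ = hc/λ₁ = 5.9780 eV
KE₁ = E₁ - φ = 5.9780 - 3.26 = 2.7180 eV

For λ₂ = 251.9 nm:
E₂ = hc/λ₂ = 4.9220 eV
KE₂ = E₂ - φ = 4.9220 - 3.26 = 1.6620 eV

Ratio: KE₁/KE₂ = 2.7180/1.6620 = 1.6354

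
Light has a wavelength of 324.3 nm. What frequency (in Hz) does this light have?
9.2443e+14 Hz

Using the wave equation: c = fλ

Solving for frequency:
f = c/λ = (3×10⁸ m/s) / (324.3×10⁻⁹ m)
f = 9.2443e+14 Hz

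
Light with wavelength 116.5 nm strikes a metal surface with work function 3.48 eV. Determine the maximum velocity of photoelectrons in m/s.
1.5873e+06 m/s

First, find the maximum kinetic energy:
E_photon = hc/λ = 10.6424 eV
KE_max = E_photon - φ = 10.6424 - 3.48 = 7.1624 eV

Convert to Joules: KE_max = 7.1624 × 1.602×10⁻¹⁹ J = 1.1475e-18 J

Then use KE = ½mv² to find velocity:
v = √(2·KE/m) = √(2 × 1.1475e-18 J / 9.109e-31 kg)
v = 1.5873e+06 m/s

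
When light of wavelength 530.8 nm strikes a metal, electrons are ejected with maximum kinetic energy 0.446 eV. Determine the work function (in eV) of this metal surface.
1.89 eV

From Einstein's photoelectric equation: KE_max = hf - φ = hc/λ - φ

Rearranging for φ:
φ = hc/λ - KE_max

Calculate photon energy:
E_photon = hc/λ = 2.3358 eV

Therefore:
φ = 2.3358 - 0.446 = 1.89 eV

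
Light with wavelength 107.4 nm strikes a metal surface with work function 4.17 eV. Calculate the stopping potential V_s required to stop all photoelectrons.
7.3742 V

The stopping potential V_s satisfies: eV_s = KE_max

First, find KE_max using Einstein's equation:
E_photon = hc/λ = 11.5442 eV
KE_max = E_photon - φ = 11.5442 - 4.17 = 7.3742 eV

Since eV_s = KE_max:
V_s = KE_max/e = 7.3742 V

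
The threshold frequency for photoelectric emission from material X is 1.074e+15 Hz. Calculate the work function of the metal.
4.44 eV

At the threshold frequency, photon energy equals work function:
φ = hf₀

Calculating:
φ = (6.626×10⁻³⁴ J·s)(1.074e+15 Hz)
φ = 4.44 eV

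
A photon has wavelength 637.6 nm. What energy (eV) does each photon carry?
1.9445 eV

Using E = hf = hc/λ:

E = hc/λ = (6.626×10⁻³⁴ J·s)(3×10⁸ m/s) / (637.6×10⁻⁹ m)
E = 1.9445 eV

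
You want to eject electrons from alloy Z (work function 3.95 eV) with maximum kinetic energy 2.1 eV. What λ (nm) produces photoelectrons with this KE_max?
204.93 nm

From Einstein's equation: KE_max = hc/λ - φ

Rearranging for λ:
hc/λ = KE_max + φ
λ = hc/(KE_max + φ)

Required photon energy:
E_photon = KE_max + φ = 2.1 + 3.95 = 6.05 eV

Required wavelength:
λ = hc/E_photon = (6.626×10⁻³⁴)(3×10⁸) / (6.05 × 1.602×10⁻¹⁹)
λ = 204.93 nm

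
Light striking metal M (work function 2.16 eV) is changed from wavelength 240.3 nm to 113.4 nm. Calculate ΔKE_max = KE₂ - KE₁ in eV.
5.7738 eV

Using Einstein's equation: KE_max = hc/λ - φ

For λ₁ = 240.3 nm:
KE₁ = hc/λ₁ - φ = 5.1596 - 2.16 = 2.9996 eV

For λ₂ = 113.4 nm:
KE₂ = hc/λ₂ - φ = 10.9334 - 2.16 = 8.7734 eV

Change in KE:
ΔKE = KE₂ - KE₁ = 8.7734 - 2.9996 = 5.7738 eV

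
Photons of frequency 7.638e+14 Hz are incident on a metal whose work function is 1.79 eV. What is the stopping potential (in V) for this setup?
1.3688 V

The stopping potential V_s satisfies: eV_s = KE_max

First, find KE_max using Einstein's equation:
E_photon = hf = (6.626×10⁻³⁴ J·s)(7.638e+14 Hz) = 3.1588 eV
KE_max = E_photon - φ = 3.1588 - 1.79 = 1.3688 eV

Since eV_s = KE_max:
V_s = KE_max/e = 1.3688 V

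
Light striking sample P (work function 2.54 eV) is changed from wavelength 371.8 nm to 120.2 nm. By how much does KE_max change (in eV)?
6.9801 eV

Using Einstein's equation: KE_max = hc/λ - φ

For λ₁ = 371.8 nm:
KE₁ = hc/λ₁ - φ = 3.3347 - 2.54 = 0.7947 eV

For λ₂ = 120.2 nm:
KE₂ = hc/λ₂ - φ = 10.3148 - 2.54 = 7.7748 eV

Change in KE:
ΔKE = KE₂ - KE₁ = 7.7748 - 0.7947 = 6.9801 eV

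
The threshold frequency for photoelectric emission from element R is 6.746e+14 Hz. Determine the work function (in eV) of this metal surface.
2.79 eV

At the threshold frequency, photon energy equals work function:
φ = hf₀

Calculating:
φ = (6.626×10⁻³⁴ J·s)(6.746e+14 Hz)
φ = 2.79 eV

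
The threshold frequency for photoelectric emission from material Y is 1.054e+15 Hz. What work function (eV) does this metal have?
4.36 eV

At the threshold frequency, photon energy equals work function:
φ = hf₀

Calculating:
φ = (6.626×10⁻³⁴ J·s)(1.054e+15 Hz)
φ = 4.36 eV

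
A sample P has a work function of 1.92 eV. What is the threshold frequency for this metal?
4.6425e+14 Hz

The threshold frequency is when the photon energy equals the work function:
hf₀ = φ

Solving for f₀:
f₀ = φ/h = (1.92 eV × 1.602×10⁻¹⁹ J/eV) / (6.626×10⁻³⁴ J·s)
f₀ = 4.6425e+14 Hz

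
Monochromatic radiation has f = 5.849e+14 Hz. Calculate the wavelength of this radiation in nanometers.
512.55 nm

Using the wave equation: c = fλ

Solving for wavelength:
λ = c/f = (3×10⁸ m/s) / (5.849e+14 Hz)
λ = 512.55 nm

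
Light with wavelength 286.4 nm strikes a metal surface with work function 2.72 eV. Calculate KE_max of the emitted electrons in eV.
1.6091 eV

Using Einstein's photoelectric equation: KE_max = hf - φ = hc/λ - φ

First, calculate the photon energy:
E_photon = hc/λ = (6.626×10⁻³⁴ J·s)(3×10⁸ m/s) / (286.4×10⁻⁹ m)
E_photon = 4.3291 eV

Then, the maximum kinetic energy:
KE_max = E_photon - φ = 4.3291 eV - 2.72 eV = 1.6091 eV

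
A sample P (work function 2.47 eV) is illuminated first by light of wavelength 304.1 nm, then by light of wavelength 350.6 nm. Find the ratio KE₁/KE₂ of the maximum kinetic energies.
1.5071

Using Einstein's equation: KE_max = hc/λ - φ

For λ₁ = 304.1 nm:
E₁ = hc/λ₁ = 4.0771 eV
KE₁ = E₁ - φ = 4.0771 - 2.47 = 1.6071 eV

For λ₂ = 350.6 nm:
E₂ = hc/λ₂ = 3.5363 eV
KE₂ = E₂ - φ = 3.5363 - 2.47 = 1.0663 eV

Ratio: KE₁/KE₂ = 1.6071/1.0663 = 1.5071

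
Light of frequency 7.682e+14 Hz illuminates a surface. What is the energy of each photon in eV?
3.1770 eV

Using E = hf:

E = hf = (6.626×10⁻³⁴ J·s)(7.682e+14 Hz)
E = 3.1770 eV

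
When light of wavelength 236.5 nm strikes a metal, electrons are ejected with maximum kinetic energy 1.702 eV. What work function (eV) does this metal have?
3.54 eV

From Einstein's photoelectric equation: KE_max = hf - φ = hc/λ - φ

Rearranging for φ:
φ = hc/λ - KE_max

Calculate photon energy:
E_photon = hc/λ = 5.2425 eV

Therefore:
φ = 5.2425 - 1.702 = 3.54 eV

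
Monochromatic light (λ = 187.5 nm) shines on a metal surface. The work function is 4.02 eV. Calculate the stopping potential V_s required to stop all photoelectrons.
2.5925 V

The stopping potential V_s satisfies: eV_s = KE_max

First, find KE_max using Einstein's equation:
E_photon = hc/λ = 6.6125 eV
KE_max = E_photon - φ = 6.6125 - 4.02 = 2.5925 eV

Since eV_s = KE_max:
V_s = KE_max/e = 2.5925 V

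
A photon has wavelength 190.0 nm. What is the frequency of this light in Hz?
1.5779e+15 Hz

Using the wave equation: c = fλ

Solving for frequency:
f = c/λ = (3×10⁸ m/s) / (190.0×10⁻⁹ m)
f = 1.5779e+15 Hz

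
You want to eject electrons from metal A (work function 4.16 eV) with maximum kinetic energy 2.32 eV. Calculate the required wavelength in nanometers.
191.33 nm

From Einstein's equation: KE_max = hc/λ - φ

Rearranging for λ:
hc/λ = KE_max + φ
λ = hc/(KE_max + φ)

Required photon energy:
E_photon = KE_max + φ = 2.32 + 4.16 = 6.48 eV

Required wavelength:
λ = hc/E_photon = (6.626×10⁻³⁴)(3×10⁸) / (6.48 × 1.602×10⁻¹⁹)
λ = 191.33 nm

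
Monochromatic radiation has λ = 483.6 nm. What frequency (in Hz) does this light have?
6.1992e+14 Hz

Using the wave equation: c = fλ

Solving for frequency:
f = c/λ = (3×10⁸ m/s) / (483.6×10⁻⁹ m)
f = 6.1992e+14 Hz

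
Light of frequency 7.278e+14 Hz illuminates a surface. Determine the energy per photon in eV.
3.0099 eV

Using E = hf:

E = hf = (6.626×10⁻³⁴ J·s)(7.278e+14 Hz)
E = 3.0099 eV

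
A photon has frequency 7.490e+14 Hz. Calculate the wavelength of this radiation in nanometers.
400.26 nm

Using the wave equation: c = fλ

Solving for wavelength:
λ = c/f = (3×10⁸ m/s) / (7.490e+14 Hz)
λ = 400.26 nm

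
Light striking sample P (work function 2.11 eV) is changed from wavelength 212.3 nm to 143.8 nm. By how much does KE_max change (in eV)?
2.7819 eV

Using Einstein's equation: KE_max = hc/λ - φ

For λ₁ = 212.3 nm:
KE₁ = hc/λ₁ - φ = 5.8400 - 2.11 = 3.7300 eV

For λ₂ = 143.8 nm:
KE₂ = hc/λ₂ - φ = 8.6220 - 2.11 = 6.5120 eV

Change in KE:
ΔKE = KE₂ - KE₁ = 6.5120 - 3.7300 = 2.7819 eV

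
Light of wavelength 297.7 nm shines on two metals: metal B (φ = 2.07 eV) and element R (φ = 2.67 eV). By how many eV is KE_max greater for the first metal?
0.6000 eV

Using KE_max = hc/λ - φ for each metal:

Photon energy: E = hc/λ = 4.1647 eV

For metal B (φ₁ = 2.07 eV):
KE₁ = E - φ₁ = 4.1647 - 2.07 = 2.0947 eV

For element R (φ₂ = 2.67 eV):
KE₂ = E - φ₂ = 4.1647 - 2.67 = 1.4947 eV

Difference:
ΔKE = KE₁ - KE₂ = 2.0947 - 1.4947 = 0.6000 eV

Note: The difference equals the difference in work functions: 2.67 - 2.07 = 0.60 eV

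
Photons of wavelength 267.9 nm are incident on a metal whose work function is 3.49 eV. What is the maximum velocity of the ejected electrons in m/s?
6.3270e+05 m/s

First, find the maximum kinetic energy:
E_photon = hc/λ = 4.6280 eV
KE_max = E_photon - φ = 4.6280 - 3.49 = 1.1380 eV

Convert to Joules: KE_max = 1.1380 × 1.602×10⁻¹⁹ J = 1.8233e-19 J

Then use KE = ½mv² to find velocity:
v = √(2·KE/m) = √(2 × 1.8233e-19 J / 9.109e-31 kg)
v = 6.3270e+05 m/s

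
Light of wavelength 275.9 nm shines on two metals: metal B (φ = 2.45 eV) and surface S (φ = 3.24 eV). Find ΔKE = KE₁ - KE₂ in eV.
0.7900 eV

Using KE_max = hc/λ - φ for each metal:

Photon energy: E = hc/λ = 4.4938 eV

For metal B (φ₁ = 2.45 eV):
KE₁ = E - φ₁ = 4.4938 - 2.45 = 2.0438 eV

For surface S (φ₂ = 3.24 eV):
KE₂ = E - φ₂ = 4.4938 - 3.24 = 1.2538 eV

Difference:
ΔKE = KE₁ - KE₂ = 2.0438 - 1.2538 = 0.7900 eV

Note: The difference equals the difference in work functions: 3.24 - 2.45 = 0.79 eV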